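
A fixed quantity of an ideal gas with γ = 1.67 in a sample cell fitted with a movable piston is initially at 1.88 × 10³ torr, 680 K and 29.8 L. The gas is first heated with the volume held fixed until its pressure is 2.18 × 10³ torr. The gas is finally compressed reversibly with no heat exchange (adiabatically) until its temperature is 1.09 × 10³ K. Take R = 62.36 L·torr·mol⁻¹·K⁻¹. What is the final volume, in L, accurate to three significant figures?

V₃ ≈ 18.4 L

V constant ⇒ P ∝ T: V₂ = V₁; T₂ = T₁·(P₂/P₁) = 788.5 K.
Reversible adiabatic, γ = 1.67: P₃ = P₂·(T₃/T₂)^(γ/(γ−1)) = 4886 torr; V₃ = V₂·(T₂/T₃)^(1/(γ−1)) = 18.38 L.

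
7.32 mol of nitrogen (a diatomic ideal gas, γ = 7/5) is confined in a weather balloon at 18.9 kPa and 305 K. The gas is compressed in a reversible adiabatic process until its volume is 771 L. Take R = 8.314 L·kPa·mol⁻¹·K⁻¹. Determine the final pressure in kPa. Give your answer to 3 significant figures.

From PV = nRT: V₁ = nRT₁/P₁ = 982.1 L.
Reversible adiabatic, γ = 7/5: T₂ = T₁·(V₁/V₂)^(γ−1) = 336.0 K; P₂ = P₁·(V₁/V₂)^γ = 26.52 kPa.

P₂ ≈ 26.5 kPa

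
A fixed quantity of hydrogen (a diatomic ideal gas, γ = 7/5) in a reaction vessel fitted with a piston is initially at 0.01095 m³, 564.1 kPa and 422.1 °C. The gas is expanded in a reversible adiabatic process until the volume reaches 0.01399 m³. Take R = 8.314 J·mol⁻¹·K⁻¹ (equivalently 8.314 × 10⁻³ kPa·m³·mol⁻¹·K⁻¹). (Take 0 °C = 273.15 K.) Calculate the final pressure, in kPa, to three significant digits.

P₂ ≈ 400 kPa

Convert: T₁ = 695.2 K.
Adiabatic (γ = 7/5), T V^(γ−1) and P V^γ constant: T₂ = T₁·(V₁/V₂)^(γ−1) = 630.3 K; P₂ = P₁·(V₁/V₂)^γ = 400.3 kPa.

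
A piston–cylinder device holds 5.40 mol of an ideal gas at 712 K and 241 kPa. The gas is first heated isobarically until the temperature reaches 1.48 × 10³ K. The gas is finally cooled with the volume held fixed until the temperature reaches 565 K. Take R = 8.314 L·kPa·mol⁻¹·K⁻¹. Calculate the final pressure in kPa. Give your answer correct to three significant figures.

P₃ ≈ 92.0 kPa

From PV = nRT: V₁ = nRT₁/P₁ = 132.6 L.
Isobaric, so V/T is constant: P₂ = P₁; V₂ = V₁·(T₂/T₁) = 275.7 L.
V constant ⇒ P ∝ T: V₃ = V₂; P₃ = P₂·(T₃/T₂) = 92.00 kPa.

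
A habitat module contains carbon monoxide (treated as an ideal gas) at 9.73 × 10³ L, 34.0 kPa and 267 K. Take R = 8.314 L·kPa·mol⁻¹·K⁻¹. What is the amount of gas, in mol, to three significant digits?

n ≈ 149 mol

PV = nRT ⇒ n = PV/(RT) = (34.0 × 9.73e+03) / (8.314 × 267)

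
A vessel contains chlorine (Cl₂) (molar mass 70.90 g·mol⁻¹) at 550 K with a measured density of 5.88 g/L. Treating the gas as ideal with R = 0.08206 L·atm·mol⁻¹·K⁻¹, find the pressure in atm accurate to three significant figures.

P ≈ 3.74 atm

ρ = PM/(RT) ⇒ P = ρRT/M = (5.88 × 0.08206 × 550.0) / 70.90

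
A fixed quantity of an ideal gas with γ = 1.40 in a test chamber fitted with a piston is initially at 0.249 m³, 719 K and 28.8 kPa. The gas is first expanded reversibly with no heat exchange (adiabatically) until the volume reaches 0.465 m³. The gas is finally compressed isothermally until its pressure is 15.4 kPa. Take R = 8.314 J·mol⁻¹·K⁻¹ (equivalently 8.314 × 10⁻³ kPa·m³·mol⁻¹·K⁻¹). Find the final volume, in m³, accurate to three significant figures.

V₃ ≈ 0.363 m³

Adiabatic (γ = 1.40), T V^(γ−1) and P V^γ constant: T₂ = T₁·(V₁/V₂)^(γ−1) = 560.1 K; P₂ = P₁·(V₁/V₂)^γ = 12.01 kPa.
Isothermal, so P V is constant: T₃ = T₂; V₃ = V₂·(P₂/P₃) = 0.3627 m³.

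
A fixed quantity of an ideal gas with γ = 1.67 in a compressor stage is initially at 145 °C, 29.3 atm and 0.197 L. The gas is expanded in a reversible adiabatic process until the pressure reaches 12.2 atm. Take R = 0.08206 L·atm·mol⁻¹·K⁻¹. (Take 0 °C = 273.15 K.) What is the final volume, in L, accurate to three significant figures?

V₂ ≈ 0.333 L

Convert: T₁ = 418.1 K.
Adiabatic (γ = 1.67), T V^(γ−1) and P V^γ constant: T₂ = T₁·(P₂/P₁)^((γ−1)/γ) = 294.2 K; V₂ = V₁·(P₁/P₂)^(1/γ) = 0.3329 L.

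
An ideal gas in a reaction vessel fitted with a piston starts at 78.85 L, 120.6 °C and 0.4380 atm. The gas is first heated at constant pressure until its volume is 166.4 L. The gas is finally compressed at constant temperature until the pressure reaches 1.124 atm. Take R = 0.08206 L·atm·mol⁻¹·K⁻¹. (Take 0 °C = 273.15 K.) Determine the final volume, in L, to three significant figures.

V₃ ≈ 64.8 L

Convert: T₁ = 393.8 K.
Isobaric, so V/T is constant: P₂ = P₁; T₂ = T₁·(V₂/V₁) = 830.9 K.
Isothermal, so P V is constant: T₃ = T₂; V₃ = V₂·(P₂/P₃) = 64.84 L.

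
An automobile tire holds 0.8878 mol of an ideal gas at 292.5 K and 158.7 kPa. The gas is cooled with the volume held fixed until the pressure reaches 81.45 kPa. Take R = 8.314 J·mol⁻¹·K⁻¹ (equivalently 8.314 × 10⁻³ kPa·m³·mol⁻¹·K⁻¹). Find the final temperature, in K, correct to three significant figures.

From PV = nRT: V₁ = nRT₁/P₁ = 0.01360 m³.
V constant ⇒ P ∝ T: V₂ = V₁; T₂ = T₁·(P₂/P₁) = 150.1 K.

T₂ ≈ 150 K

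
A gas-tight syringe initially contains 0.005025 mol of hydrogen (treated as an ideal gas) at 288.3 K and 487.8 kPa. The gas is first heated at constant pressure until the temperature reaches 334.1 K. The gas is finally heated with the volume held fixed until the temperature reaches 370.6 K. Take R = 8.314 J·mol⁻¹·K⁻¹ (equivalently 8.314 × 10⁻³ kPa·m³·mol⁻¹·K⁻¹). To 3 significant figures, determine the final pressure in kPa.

From PV = nRT: V₁ = nRT₁/P₁ = 2.469e-05 m³.
Isobaric, so V/T is constant: P₂ = P₁; V₂ = V₁·(T₂/T₁) = 2.861e-05 m³.
Isochoric, so P/T is constant: V₃ = V₂; P₃ = P₂·(T₃/T₂) = 541.1 kPa.

P₃ ≈ 541 kPa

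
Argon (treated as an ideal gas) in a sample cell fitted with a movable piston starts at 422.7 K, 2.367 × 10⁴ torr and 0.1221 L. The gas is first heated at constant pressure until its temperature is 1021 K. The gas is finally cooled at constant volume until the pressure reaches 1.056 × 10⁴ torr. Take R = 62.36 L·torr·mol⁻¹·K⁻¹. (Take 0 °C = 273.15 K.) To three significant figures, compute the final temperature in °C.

Isobaric, so V/T is constant: P₂ = P₁; V₂ = V₁·(T₂/T₁) = 0.2949 L.
V constant ⇒ P ∝ T: V₃ = V₂; T₃ = T₂·(P₃/P₂) = 455.5 K.

T₃ ≈ 182 °C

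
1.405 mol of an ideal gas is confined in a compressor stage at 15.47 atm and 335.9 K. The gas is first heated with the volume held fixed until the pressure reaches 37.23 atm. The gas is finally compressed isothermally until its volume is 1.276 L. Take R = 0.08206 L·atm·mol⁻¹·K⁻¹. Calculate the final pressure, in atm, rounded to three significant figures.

P₃ ≈ 73.0 atm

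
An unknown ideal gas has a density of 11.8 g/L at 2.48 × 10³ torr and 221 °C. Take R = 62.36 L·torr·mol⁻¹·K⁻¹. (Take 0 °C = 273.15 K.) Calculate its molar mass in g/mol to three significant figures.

ρ = PM/(RT) ⇒ M = ρRT/P = (11.8 × 62.36 × 494.1) / 2.48e+03

M ≈ 147 g/mol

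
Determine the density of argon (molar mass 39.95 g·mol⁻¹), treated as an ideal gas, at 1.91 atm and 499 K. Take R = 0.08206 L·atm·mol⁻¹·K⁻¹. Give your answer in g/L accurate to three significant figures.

ρ = PM/(RT) = (1.91 × 39.95) / (0.08206 × 499.0)

ρ ≈ 1.86 g/L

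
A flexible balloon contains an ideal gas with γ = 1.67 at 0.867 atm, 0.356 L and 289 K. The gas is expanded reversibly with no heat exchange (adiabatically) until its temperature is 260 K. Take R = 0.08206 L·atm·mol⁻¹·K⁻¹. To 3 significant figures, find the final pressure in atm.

P₂ ≈ 0.666 atm

Adiabatic (γ = 1.67), T V^(γ−1) and P V^γ constant: P₂ = P₁·(T₂/T₁)^(γ/(γ−1)) = 0.6661 atm; V₂ = V₁·(T₁/T₂)^(1/(γ−1)) = 0.4169 L.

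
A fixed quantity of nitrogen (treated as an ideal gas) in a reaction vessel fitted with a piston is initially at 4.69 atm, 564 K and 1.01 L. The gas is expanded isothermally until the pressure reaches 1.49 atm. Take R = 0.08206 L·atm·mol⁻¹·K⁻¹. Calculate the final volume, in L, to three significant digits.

V₂ ≈ 3.18 L

Isothermal, so P V is constant: T₂ = T₁; V₂ = V₁·(P₁/P₂) = 3.179 L.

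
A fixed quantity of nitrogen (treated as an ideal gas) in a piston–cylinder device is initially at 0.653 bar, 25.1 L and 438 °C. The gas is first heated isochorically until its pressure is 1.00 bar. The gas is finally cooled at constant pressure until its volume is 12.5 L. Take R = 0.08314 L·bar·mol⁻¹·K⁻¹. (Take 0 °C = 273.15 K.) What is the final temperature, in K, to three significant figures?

T₃ ≈ 542 K

Convert: T₁ = 711.1 K.
Isochoric, so P/T is constant: V₂ = V₁; T₂ = T₁·(P₂/P₁) = 1089 K.
P constant ⇒ V ∝ T: P₃ = P₂; T₃ = T₂·(V₃/V₂) = 542.4 K.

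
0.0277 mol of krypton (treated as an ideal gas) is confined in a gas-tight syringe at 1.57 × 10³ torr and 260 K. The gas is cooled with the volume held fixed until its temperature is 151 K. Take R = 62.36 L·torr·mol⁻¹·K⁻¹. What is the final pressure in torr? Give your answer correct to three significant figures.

From PV = nRT: V₁ = nRT₁/P₁ = 0.2861 L.
Isochoric, so P/T is constant: V₂ = V₁; P₂ = P₁·(T₂/T₁) = 911.8 torr.

P₂ ≈ 912 torr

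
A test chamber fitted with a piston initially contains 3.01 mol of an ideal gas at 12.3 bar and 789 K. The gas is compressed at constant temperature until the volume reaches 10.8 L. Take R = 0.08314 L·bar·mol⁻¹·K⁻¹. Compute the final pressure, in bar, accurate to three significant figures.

P₂ ≈ 18.3 bar

From PV = nRT: V₁ = nRT₁/P₁ = 16.05 L.
T constant ⇒ Boyle's law P V = const: T₂ = T₁; P₂ = P₁·(V₁/V₂) = 18.28 bar.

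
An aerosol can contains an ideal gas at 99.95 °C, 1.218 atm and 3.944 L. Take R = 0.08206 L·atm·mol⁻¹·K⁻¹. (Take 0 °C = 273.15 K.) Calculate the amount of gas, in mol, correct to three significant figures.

n ≈ 0.157 mol

Convert: T = 373.10 K.
PV = nRT ⇒ n = PV/(RT) = (1.218 × 3.944) / (0.08206 × 373.10)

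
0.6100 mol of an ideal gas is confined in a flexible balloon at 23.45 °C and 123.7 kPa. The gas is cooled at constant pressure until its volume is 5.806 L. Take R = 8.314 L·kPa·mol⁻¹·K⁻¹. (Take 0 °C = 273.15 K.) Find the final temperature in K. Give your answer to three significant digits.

T₂ ≈ 142 K

Convert: T₁ = 296.6 K.
From PV = nRT: V₁ = nRT₁/P₁ = 12.16 L.
P constant ⇒ V ∝ T: P₂ = P₁; T₂ = T₁·(V₂/V₁) = 141.6 K.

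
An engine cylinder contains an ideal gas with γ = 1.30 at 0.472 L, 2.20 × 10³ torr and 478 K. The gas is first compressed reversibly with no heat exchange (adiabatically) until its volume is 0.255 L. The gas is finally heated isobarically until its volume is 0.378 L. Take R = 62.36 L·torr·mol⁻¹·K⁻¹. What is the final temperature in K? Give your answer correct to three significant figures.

T₃ ≈ 852 K

Reversible adiabatic, γ = 1.30: T₂ = T₁·(V₁/V₂)^(γ−1) = 575.0 K; P₂ = P₁·(V₁/V₂)^γ = 4898 torr.
Isobaric, so V/T is constant: P₃ = P₂; T₃ = T₂·(V₃/V₂) = 852.3 K.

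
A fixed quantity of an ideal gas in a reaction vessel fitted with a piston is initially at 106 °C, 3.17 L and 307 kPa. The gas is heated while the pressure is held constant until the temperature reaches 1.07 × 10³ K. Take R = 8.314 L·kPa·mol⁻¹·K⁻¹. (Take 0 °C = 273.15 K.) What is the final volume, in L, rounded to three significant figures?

Convert: T₁ = 379.1 K.
P constant ⇒ V ∝ T: P₂ = P₁; V₂ = V₁·(T₂/T₁) = 8.946 L.

V₂ ≈ 8.95 L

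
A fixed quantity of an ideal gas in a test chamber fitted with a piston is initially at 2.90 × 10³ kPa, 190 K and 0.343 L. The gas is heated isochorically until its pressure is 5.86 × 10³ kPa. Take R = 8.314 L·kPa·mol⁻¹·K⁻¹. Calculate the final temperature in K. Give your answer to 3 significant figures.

T₂ ≈ 384 K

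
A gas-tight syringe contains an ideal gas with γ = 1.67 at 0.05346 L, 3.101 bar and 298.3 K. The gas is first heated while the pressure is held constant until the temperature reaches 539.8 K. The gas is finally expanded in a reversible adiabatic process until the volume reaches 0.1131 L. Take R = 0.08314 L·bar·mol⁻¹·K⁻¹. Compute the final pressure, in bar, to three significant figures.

P₃ ≈ 2.39 bar

Isobaric, so V/T is constant: P₂ = P₁; V₂ = V₁·(T₂/T₁) = 0.09674 L.
Reversible adiabatic, γ = 1.67: T₃ = T₂·(V₂/V₃)^(γ−1) = 486.2 K; P₃ = P₂·(V₂/V₃)^γ = 2.389 bar.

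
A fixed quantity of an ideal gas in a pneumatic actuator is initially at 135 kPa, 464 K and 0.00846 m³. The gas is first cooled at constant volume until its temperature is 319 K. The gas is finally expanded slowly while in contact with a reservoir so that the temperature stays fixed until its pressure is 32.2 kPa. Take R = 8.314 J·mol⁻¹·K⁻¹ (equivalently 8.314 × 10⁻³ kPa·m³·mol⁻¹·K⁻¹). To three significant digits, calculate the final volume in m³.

V₃ ≈ 0.0244 m³

Isochoric, so P/T is constant: V₂ = V₁; P₂ = P₁·(T₂/T₁) = 92.81 kPa.
Isothermal, so P V is constant: T₃ = T₂; V₃ = V₂·(P₂/P₃) = 0.02438 m³.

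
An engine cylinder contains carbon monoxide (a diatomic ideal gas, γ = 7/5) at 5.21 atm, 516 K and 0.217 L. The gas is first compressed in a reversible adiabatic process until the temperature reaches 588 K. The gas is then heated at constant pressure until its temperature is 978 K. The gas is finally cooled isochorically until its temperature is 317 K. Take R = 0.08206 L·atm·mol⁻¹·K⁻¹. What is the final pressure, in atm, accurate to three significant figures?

P₄ ≈ 2.67 atm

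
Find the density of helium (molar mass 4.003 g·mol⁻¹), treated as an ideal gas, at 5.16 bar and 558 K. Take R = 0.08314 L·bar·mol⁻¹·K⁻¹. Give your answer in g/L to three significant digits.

ρ ≈ 0.445 g/L

ρ = PM/(RT) = (5.16 × 4.003) / (0.08314 × 558.0)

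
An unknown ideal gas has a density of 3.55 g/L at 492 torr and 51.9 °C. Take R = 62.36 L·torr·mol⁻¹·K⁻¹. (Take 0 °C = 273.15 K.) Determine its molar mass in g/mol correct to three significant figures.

ρ = PM/(RT) ⇒ M = ρRT/P = (3.55 × 62.36 × 325.0) / 492

M ≈ 146 g/mol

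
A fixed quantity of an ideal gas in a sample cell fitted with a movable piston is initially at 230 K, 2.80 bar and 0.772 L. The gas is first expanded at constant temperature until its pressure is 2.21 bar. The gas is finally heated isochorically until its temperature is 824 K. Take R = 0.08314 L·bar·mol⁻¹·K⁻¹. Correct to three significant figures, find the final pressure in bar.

P₃ ≈ 7.92 bar

Isothermal, so P V is constant: T₂ = T₁; V₂ = V₁·(P₁/P₂) = 0.9781 L.
V constant ⇒ P ∝ T: V₃ = V₂; P₃ = P₂·(T₃/T₂) = 7.918 bar.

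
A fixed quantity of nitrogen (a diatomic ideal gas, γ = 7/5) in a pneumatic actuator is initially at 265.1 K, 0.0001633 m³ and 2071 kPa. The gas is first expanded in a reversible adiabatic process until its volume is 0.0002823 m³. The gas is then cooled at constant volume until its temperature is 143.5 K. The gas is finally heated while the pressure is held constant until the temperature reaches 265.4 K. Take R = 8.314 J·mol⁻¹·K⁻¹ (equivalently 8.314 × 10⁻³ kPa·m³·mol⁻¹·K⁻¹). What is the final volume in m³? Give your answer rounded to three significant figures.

V₄ ≈ 0.000522 m³

Reversible adiabatic, γ = 7/5: T₂ = T₁·(V₁/V₂)^(γ−1) = 213.0 K; P₂ = P₁·(V₁/V₂)^γ = 962.4 kPa.
V constant ⇒ P ∝ T: V₃ = V₂; P₃ = P₂·(T₃/T₂) = 648.5 kPa.
P constant ⇒ V ∝ T: P₄ = P₃; V₄ = V₃·(T₄/T₃) = 0.0005221 m³.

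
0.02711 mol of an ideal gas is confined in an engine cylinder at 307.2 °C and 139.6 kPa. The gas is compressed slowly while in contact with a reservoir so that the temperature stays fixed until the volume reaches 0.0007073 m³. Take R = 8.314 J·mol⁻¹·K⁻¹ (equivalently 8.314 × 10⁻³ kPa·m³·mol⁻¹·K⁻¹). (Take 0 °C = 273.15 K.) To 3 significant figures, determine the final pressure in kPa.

P₂ ≈ 185 kPa

Convert: T₁ = 580.3 K.
From PV = nRT: V₁ = nRT₁/P₁ = 0.0009370 m³.
T constant ⇒ Boyle's law P V = const: T₂ = T₁; P₂ = P₁·(V₁/V₂) = 184.9 kPa.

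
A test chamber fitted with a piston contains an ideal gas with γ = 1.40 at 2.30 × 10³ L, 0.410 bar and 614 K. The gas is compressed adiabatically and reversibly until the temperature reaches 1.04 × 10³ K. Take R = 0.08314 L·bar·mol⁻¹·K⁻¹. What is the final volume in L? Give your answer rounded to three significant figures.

Reversible adiabatic, γ = 1.40: P₂ = P₁·(T₂/T₁)^(γ/(γ−1)) = 2.593 bar; V₂ = V₁·(T₁/T₂)^(1/(γ−1)) = 616.0 L.

V₂ ≈ 616 L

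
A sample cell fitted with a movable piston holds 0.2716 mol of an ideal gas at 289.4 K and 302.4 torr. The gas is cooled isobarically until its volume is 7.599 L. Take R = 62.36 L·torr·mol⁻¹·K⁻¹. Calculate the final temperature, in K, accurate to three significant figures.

From PV = nRT: V₁ = nRT₁/P₁ = 16.21 L.
P constant ⇒ V ∝ T: P₂ = P₁; T₂ = T₁·(V₂/V₁) = 135.7 K.

T₂ ≈ 136 K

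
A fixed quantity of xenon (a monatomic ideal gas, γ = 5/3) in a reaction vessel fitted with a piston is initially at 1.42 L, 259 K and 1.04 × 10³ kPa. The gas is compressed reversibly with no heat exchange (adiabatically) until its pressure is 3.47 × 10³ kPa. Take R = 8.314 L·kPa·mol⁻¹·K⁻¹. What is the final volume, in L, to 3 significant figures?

V₂ ≈ 0.689 L

Reversible adiabatic, γ = 5/3: T₂ = T₁·(P₂/P₁)^((γ−1)/γ) = 419.4 K; V₂ = V₁·(P₁/P₂)^(1/γ) = 0.6891 L.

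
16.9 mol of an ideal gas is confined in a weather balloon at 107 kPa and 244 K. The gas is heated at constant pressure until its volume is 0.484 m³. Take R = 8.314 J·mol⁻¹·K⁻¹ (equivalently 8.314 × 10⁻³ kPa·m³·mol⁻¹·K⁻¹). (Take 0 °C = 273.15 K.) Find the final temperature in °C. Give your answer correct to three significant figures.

T₂ ≈ 95.4 °C

From PV = nRT: V₁ = nRT₁/P₁ = 0.3204 m³.
Isobaric, so V/T is constant: P₂ = P₁; T₂ = T₁·(V₂/V₁) = 368.6 K.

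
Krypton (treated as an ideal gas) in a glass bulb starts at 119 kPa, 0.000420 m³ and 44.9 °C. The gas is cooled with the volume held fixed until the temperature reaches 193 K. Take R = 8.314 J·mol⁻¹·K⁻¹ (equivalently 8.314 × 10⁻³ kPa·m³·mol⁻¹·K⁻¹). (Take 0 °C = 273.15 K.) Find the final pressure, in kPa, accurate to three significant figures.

Convert: T₁ = 318.0 K.
V constant ⇒ P ∝ T: V₂ = V₁; P₂ = P₁·(T₂/T₁) = 72.21 kPa.

P₂ ≈ 72.2 kPa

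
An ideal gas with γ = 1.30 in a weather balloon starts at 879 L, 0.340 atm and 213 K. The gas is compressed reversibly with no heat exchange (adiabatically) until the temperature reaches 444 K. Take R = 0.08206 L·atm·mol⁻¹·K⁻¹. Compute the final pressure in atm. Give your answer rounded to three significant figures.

P₂ ≈ 8.20 atm

Adiabatic (γ = 1.30), T V^(γ−1) and P V^γ constant: P₂ = P₁·(T₂/T₁)^(γ/(γ−1)) = 8.200 atm; V₂ = V₁·(T₁/T₂)^(1/(γ−1)) = 75.97 L.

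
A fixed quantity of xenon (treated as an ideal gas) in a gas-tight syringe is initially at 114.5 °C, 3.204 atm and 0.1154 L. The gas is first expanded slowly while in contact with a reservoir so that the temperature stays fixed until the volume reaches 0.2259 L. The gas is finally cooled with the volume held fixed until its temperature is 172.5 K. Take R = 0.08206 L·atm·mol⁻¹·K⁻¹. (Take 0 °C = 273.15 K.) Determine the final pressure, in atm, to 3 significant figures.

Convert: T₁ = 387.6 K.
T constant ⇒ Boyle's law P V = const: T₂ = T₁; P₂ = P₁·(V₁/V₂) = 1.637 atm.
Isochoric, so P/T is constant: V₃ = V₂; P₃ = P₂·(T₃/T₂) = 0.7283 atm.

P₃ ≈ 0.728 atm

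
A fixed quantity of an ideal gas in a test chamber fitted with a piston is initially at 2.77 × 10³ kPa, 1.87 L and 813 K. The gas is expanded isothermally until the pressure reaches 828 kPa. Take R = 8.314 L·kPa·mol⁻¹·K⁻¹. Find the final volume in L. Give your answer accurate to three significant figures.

Isothermal, so P V is constant: T₂ = T₁; V₂ = V₁·(P₁/P₂) = 6.256 L.

V₂ ≈ 6.26 L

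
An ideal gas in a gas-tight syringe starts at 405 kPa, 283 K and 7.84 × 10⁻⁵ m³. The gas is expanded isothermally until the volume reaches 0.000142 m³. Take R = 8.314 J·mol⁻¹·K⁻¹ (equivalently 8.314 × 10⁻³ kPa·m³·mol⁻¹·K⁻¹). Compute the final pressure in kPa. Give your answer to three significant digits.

P₂ ≈ 224 kPa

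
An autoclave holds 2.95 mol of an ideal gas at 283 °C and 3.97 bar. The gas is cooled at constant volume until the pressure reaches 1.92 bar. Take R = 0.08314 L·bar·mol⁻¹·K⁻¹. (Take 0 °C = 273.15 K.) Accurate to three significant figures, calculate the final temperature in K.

Convert: T₁ = 556.1 K.
From PV = nRT: V₁ = nRT₁/P₁ = 34.36 L.
Isochoric, so P/T is constant: V₂ = V₁; T₂ = T₁·(P₂/P₁) = 269.0 K.

T₂ ≈ 269 K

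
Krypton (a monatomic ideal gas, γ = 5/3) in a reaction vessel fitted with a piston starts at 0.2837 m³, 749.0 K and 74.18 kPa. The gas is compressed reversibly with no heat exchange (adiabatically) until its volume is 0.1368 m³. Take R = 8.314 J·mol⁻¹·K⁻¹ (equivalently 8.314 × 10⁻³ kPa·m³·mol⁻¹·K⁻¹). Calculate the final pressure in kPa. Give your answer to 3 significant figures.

P₂ ≈ 250 kPa

Adiabatic (γ = 5/3), T V^(γ−1) and P V^γ constant: T₂ = T₁·(V₁/V₂)^(γ−1) = 1218 K; P₂ = P₁·(V₁/V₂)^γ = 250.2 kPa.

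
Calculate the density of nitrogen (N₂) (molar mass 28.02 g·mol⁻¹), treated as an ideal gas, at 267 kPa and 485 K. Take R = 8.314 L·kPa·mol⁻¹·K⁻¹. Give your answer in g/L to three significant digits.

ρ = PM/(RT) = (267 × 28.02) / (8.314 × 485.0)

ρ ≈ 1.86 g/L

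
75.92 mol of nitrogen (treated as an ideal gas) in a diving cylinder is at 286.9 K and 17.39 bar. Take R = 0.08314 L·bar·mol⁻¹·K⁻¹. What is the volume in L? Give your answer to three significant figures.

PV = nRT ⇒ V = nRT/P = (75.92 × 0.08314 × 286.9) / 17.39

V ≈ 104 L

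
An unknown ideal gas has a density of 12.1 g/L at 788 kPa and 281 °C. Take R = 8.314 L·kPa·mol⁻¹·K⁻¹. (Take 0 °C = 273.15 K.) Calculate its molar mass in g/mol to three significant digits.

ρ = PM/(RT) ⇒ M = ρRT/P = (12.1 × 8.314 × 554.1) / 788

M ≈ 70.7 g/mol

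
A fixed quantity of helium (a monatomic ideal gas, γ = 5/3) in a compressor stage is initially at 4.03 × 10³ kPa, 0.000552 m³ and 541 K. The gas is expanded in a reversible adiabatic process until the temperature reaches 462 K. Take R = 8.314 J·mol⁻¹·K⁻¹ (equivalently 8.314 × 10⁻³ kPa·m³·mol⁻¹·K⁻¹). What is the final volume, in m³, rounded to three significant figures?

V₂ ≈ 0.000699 m³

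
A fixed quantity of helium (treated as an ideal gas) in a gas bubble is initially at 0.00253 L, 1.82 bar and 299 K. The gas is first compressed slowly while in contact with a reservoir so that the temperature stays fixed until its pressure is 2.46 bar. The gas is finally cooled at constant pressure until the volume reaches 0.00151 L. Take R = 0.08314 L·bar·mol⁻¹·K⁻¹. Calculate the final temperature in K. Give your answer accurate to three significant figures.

T₃ ≈ 241 K

T constant ⇒ Boyle's law P V = const: T₂ = T₁; V₂ = V₁·(P₁/P₂) = 0.001872 L.
P constant ⇒ V ∝ T: P₃ = P₂; T₃ = T₂·(V₃/V₂) = 241.2 K.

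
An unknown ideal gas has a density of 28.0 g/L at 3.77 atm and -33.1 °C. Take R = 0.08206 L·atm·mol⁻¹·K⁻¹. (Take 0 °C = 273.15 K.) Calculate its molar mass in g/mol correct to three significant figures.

M ≈ 146 g/mol

ρ = PM/(RT) ⇒ M = ρRT/P = (28.0 × 0.08206 × 240.0) / 3.77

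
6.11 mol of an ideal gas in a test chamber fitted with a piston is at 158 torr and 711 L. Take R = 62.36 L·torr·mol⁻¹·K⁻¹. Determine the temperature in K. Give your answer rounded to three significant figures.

T ≈ 295 K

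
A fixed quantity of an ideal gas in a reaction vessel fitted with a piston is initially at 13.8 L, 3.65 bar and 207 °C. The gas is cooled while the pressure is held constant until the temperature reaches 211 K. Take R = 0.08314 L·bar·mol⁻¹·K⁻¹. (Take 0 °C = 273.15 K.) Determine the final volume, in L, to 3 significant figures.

V₂ ≈ 6.06 L

Convert: T₁ = 480.1 K.
P constant ⇒ V ∝ T: P₂ = P₁; V₂ = V₁·(T₂/T₁) = 6.064 L.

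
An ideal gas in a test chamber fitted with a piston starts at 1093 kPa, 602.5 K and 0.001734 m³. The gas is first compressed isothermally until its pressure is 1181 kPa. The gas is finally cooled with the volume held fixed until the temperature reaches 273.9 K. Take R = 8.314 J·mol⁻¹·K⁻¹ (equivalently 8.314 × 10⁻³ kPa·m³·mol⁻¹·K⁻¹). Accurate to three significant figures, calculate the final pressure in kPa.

Isothermal, so P V is constant: T₂ = T₁; V₂ = V₁·(P₁/P₂) = 0.001605 m³.
Isochoric, so P/T is constant: V₃ = V₂; P₃ = P₂·(T₃/T₂) = 536.9 kPa.

P₃ ≈ 537 kPa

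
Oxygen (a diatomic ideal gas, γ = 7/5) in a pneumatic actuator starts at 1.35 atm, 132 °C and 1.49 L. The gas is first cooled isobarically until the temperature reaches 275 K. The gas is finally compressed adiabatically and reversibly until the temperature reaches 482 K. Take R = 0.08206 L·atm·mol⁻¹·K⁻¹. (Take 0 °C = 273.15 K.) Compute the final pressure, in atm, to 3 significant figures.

P₃ ≈ 9.62 atm

Convert: T₁ = 405.1 K.
Isobaric, so V/T is constant: P₂ = P₁; V₂ = V₁·(T₂/T₁) = 1.011 L.
Adiabatic (γ = 7/5), T V^(γ−1) and P V^γ constant: P₃ = P₂·(T₃/T₂)^(γ/(γ−1)) = 9.624 atm; V₃ = V₂·(T₂/T₃)^(1/(γ−1)) = 0.2487 L.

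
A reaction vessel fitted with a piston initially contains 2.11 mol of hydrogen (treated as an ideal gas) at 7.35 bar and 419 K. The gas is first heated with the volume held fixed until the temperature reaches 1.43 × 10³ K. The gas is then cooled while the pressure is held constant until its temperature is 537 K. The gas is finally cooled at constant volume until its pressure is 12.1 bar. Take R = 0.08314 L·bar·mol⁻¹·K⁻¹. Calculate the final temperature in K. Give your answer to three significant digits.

From PV = nRT: V₁ = nRT₁/P₁ = 10.00 L.
Isochoric, so P/T is constant: V₂ = V₁; P₂ = P₁·(T₂/T₁) = 25.08 bar.
Isobaric, so V/T is constant: P₃ = P₂; V₃ = V₂·(T₃/T₂) = 3.755 L.
V constant ⇒ P ∝ T: V₄ = V₃; T₄ = T₃·(P₄/P₃) = 259.0 K.

T₄ ≈ 259 K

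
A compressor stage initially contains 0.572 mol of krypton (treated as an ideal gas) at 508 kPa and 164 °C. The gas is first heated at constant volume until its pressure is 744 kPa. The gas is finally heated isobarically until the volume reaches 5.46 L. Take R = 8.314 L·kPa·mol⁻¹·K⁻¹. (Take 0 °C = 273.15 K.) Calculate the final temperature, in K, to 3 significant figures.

T₃ ≈ 854 K

Convert: T₁ = 437.1 K.
From PV = nRT: V₁ = nRT₁/P₁ = 4.092 L.
Isochoric, so P/T is constant: V₂ = V₁; T₂ = T₁·(P₂/P₁) = 640.2 K.
Isobaric, so V/T is constant: P₃ = P₂; T₃ = T₂·(V₃/V₂) = 854.2 K.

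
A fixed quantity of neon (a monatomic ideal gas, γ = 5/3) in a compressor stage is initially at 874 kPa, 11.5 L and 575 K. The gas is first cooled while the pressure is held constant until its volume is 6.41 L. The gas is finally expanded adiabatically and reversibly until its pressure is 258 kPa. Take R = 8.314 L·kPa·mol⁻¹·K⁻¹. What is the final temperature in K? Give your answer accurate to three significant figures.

T₃ ≈ 197 K

Isobaric, so V/T is constant: P₂ = P₁; T₂ = T₁·(V₂/V₁) = 320.5 K.
Adiabatic (γ = 5/3), T V^(γ−1) and P V^γ constant: T₃ = T₂·(P₃/P₂)^((γ−1)/γ) = 196.7 K; V₃ = V₂·(P₂/P₃)^(1/γ) = 13.33 L.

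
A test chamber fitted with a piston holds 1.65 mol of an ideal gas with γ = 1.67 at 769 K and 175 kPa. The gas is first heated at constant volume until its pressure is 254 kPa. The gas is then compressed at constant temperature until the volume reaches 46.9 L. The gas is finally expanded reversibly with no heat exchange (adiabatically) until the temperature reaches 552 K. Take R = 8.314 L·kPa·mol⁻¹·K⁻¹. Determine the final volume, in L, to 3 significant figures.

V₄ ≈ 134 L

From PV = nRT: V₁ = nRT₁/P₁ = 60.28 L.
V constant ⇒ P ∝ T: V₂ = V₁; T₂ = T₁·(P₂/P₁) = 1116 K.
T constant ⇒ Boyle's law P V = const: T₃ = T₂; P₃ = P₂·(V₂/V₃) = 326.5 kPa.
Adiabatic (γ = 1.67), T V^(γ−1) and P V^γ constant: P₄ = P₃·(T₄/T₃)^(γ/(γ−1)) = 56.45 kPa; V₄ = V₃·(T₃/T₄)^(1/(γ−1)) = 134.1 L.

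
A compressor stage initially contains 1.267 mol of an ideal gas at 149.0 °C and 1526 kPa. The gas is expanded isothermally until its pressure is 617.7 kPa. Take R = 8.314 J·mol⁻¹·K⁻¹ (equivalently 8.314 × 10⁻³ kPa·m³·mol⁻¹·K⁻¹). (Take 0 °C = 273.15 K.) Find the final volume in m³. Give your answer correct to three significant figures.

V₂ ≈ 0.00720 m³

Convert: T₁ = 422.1 K.
From PV = nRT: V₁ = nRT₁/P₁ = 0.002914 m³.
T constant ⇒ Boyle's law P V = const: T₂ = T₁; V₂ = V₁·(P₁/P₂) = 0.007199 m³.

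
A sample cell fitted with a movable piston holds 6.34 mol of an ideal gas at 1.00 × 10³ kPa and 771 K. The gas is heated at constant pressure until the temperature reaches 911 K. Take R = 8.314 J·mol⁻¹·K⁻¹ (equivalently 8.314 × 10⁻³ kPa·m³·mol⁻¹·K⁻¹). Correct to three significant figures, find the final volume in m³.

From PV = nRT: V₁ = nRT₁/P₁ = 0.04064 m³.
P constant ⇒ V ∝ T: P₂ = P₁; V₂ = V₁·(T₂/T₁) = 0.04802 m³.

V₂ ≈ 0.0480 m³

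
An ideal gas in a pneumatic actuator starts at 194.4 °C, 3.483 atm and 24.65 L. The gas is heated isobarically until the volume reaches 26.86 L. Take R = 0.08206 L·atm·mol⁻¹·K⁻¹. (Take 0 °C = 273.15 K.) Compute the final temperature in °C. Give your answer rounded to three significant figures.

T₂ ≈ 236 °C

Convert: T₁ = 467.5 K.
Isobaric, so V/T is constant: P₂ = P₁; T₂ = T₁·(V₂/V₁) = 509.5 K.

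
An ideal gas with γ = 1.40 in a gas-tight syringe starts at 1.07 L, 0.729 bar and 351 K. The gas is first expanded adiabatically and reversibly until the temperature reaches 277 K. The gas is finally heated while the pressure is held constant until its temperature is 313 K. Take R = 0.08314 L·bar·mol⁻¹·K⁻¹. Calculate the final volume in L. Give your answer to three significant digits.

V₃ ≈ 2.19 L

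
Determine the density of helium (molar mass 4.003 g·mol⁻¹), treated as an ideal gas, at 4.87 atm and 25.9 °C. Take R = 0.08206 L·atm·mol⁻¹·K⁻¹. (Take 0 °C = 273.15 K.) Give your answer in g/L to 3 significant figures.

ρ = PM/(RT) = (4.87 × 4.003) / (0.08206 × 299.0)

ρ ≈ 0.794 g/L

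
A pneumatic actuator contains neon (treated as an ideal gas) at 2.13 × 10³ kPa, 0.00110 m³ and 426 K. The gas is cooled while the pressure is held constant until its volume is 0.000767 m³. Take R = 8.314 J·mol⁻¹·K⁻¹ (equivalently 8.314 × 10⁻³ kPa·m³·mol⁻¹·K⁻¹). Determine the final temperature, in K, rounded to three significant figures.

Isobaric, so V/T is constant: P₂ = P₁; T₂ = T₁·(V₂/V₁) = 297.0 K.

T₂ ≈ 297 K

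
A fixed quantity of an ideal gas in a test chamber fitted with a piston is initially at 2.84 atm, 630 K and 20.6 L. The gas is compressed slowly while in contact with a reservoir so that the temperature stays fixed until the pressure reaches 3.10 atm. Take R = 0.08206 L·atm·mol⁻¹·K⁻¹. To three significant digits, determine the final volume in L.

Isothermal, so P V is constant: T₂ = T₁; V₂ = V₁·(P₁/P₂) = 18.87 L.

V₂ ≈ 18.9 L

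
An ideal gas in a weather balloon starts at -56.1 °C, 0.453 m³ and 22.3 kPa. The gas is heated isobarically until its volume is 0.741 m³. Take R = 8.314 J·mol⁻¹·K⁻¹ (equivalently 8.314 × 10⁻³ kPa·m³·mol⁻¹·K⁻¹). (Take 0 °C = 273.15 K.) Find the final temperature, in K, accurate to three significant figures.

T₂ ≈ 355 K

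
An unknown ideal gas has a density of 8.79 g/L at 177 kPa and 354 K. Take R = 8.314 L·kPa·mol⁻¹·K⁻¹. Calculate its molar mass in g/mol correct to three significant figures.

ρ = PM/(RT) ⇒ M = ρRT/P = (8.79 × 8.314 × 354.0) / 177

M ≈ 146 g/mol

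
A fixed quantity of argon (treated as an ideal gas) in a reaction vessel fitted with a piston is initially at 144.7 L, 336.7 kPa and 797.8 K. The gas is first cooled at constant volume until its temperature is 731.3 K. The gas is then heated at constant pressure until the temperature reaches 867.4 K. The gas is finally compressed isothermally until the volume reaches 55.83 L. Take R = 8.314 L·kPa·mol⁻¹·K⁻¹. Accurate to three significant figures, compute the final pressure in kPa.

Isochoric, so P/T is constant: V₂ = V₁; P₂ = P₁·(T₂/T₁) = 308.6 kPa.
Isobaric, so V/T is constant: P₃ = P₂; V₃ = V₂·(T₃/T₂) = 171.6 L.
Isothermal, so P V is constant: T₄ = T₃; P₄ = P₃·(V₃/V₄) = 948.8 kPa.

P₄ ≈ 949 kPa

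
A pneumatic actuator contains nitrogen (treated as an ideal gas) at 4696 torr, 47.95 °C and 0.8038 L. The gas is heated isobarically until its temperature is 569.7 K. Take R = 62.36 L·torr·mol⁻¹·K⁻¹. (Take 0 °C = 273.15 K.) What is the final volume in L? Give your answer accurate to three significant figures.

V₂ ≈ 1.43 L

Convert: T₁ = 321.1 K.
P constant ⇒ V ∝ T: P₂ = P₁; V₂ = V₁·(T₂/T₁) = 1.426 L.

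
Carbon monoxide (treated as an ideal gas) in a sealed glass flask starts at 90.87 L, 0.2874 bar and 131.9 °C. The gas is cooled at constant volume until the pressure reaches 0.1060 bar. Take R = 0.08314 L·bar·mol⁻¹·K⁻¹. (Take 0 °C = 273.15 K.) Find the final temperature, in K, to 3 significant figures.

Convert: T₁ = 405.0 K.
Isochoric, so P/T is constant: V₂ = V₁; T₂ = T₁·(P₂/P₁) = 149.4 K.

T₂ ≈ 149 K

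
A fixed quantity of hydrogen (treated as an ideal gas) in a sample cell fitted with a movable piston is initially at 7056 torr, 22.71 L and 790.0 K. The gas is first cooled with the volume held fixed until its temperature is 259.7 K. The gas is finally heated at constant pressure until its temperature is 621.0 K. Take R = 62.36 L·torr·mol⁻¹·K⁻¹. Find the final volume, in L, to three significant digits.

V₃ ≈ 54.3 L

V constant ⇒ P ∝ T: V₂ = V₁; P₂ = P₁·(T₂/T₁) = 2320 torr.
P constant ⇒ V ∝ T: P₃ = P₂; V₃ = V₂·(T₃/T₂) = 54.30 L.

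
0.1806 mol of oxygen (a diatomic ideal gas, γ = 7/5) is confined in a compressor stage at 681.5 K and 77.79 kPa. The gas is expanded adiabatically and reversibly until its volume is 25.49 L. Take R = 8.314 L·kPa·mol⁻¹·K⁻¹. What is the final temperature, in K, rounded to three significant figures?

T₂ ≈ 523 K

From PV = nRT: V₁ = nRT₁/P₁ = 13.15 L.
Reversible adiabatic, γ = 7/5: T₂ = T₁·(V₁/V₂)^(γ−1) = 523.1 K; P₂ = P₁·(V₁/V₂)^γ = 30.81 kPa.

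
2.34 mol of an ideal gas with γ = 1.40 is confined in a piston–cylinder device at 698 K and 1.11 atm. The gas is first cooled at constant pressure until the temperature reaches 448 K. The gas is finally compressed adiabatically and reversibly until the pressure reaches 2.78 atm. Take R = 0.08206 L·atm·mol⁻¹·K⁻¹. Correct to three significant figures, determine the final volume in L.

V₃ ≈ 40.2 L

From PV = nRT: V₁ = nRT₁/P₁ = 120.7 L.
P constant ⇒ V ∝ T: P₂ = P₁; V₂ = V₁·(T₂/T₁) = 77.50 L.
Adiabatic (γ = 1.40), T V^(γ−1) and P V^γ constant: T₃ = T₂·(P₃/P₂)^((γ−1)/γ) = 582.4 K; V₃ = V₂·(P₂/P₃)^(1/γ) = 40.23 L.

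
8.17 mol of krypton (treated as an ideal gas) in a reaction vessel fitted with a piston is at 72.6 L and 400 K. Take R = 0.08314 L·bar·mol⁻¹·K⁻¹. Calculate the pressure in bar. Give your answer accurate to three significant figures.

P ≈ 3.74 bar

PV = nRT ⇒ P = nRT/V = (8.17 × 0.08314 × 400) / 72.6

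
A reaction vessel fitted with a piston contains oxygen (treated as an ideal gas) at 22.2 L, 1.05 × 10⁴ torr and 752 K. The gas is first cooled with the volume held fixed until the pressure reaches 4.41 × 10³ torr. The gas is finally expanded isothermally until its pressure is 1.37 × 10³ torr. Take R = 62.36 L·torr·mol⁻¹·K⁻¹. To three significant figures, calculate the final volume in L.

V₃ ≈ 71.5 L

Isochoric, so P/T is constant: V₂ = V₁; T₂ = T₁·(P₂/P₁) = 315.8 K.
Isothermal, so P V is constant: T₃ = T₂; V₃ = V₂·(P₂/P₃) = 71.46 L.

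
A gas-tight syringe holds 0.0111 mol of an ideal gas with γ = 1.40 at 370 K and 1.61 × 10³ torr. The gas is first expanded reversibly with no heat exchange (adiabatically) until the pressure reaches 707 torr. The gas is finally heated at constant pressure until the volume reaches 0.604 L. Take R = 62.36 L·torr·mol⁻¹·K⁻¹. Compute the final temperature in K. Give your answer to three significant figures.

T₃ ≈ 617 K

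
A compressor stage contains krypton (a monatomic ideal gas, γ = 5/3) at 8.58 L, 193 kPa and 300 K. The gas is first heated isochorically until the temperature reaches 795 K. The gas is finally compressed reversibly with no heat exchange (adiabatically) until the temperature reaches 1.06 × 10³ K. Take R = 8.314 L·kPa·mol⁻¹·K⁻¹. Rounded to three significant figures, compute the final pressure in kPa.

V constant ⇒ P ∝ T: V₂ = V₁; P₂ = P₁·(T₂/T₁) = 511.4 kPa.
Adiabatic (γ = 5/3), T V^(γ−1) and P V^γ constant: P₃ = P₂·(T₃/T₂)^(γ/(γ−1)) = 1050 kPa; V₃ = V₂·(T₂/T₃)^(1/(γ−1)) = 5.573 L.

P₃ ≈ 1.05e+03 kPa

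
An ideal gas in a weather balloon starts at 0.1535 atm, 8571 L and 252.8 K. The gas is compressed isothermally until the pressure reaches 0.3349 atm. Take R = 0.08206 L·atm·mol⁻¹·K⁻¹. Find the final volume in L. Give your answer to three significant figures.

V₂ ≈ 3.93e+03 L

T constant ⇒ Boyle's law P V = const: T₂ = T₁; V₂ = V₁·(P₁/P₂) = 3928 L.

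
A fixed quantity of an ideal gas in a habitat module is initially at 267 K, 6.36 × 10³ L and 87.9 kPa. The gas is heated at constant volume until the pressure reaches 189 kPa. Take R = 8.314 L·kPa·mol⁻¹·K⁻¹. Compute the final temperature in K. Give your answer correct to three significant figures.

T₂ ≈ 574 K

Isochoric, so P/T is constant: V₂ = V₁; T₂ = T₁·(P₂/P₁) = 574.1 K.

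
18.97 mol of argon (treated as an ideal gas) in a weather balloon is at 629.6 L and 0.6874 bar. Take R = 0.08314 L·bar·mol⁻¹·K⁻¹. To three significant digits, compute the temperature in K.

PV = nRT ⇒ T = PV/(nR) = (0.6874 × 629.6) / (18.97 × 0.08314)

T ≈ 274 K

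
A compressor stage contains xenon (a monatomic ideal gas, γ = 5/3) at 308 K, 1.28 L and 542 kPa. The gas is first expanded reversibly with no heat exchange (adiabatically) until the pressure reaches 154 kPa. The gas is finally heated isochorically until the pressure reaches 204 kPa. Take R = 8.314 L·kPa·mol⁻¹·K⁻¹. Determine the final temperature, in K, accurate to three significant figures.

T₃ ≈ 247 K

Reversible adiabatic, γ = 5/3: T₂ = T₁·(P₂/P₁)^((γ−1)/γ) = 186.2 K; V₂ = V₁·(P₁/P₂)^(1/γ) = 2.723 L.
V constant ⇒ P ∝ T: V₃ = V₂; T₃ = T₂·(P₃/P₂) = 246.6 K.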